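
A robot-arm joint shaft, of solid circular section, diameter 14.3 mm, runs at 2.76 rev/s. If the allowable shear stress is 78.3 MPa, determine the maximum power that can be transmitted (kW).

J = πd⁴/32 = π(0.0143)⁴/32 = 4.105×10^-9 m⁴.
T_max = τ_allow·J/r = 7.83×10^7 × 4.105×10^-9 / 0.00715 = 44.96 N·m.
ω = 2π·2.76 = 17.34 rad/s, so P_max = T_max·ω = 779.6 W.

0.780 kW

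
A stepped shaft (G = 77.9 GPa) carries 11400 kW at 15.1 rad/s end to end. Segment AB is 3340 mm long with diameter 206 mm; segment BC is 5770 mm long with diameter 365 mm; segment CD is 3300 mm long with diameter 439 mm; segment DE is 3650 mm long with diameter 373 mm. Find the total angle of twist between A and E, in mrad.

243 mrad

ω = 15.1 rad/s, so T = P/ω = 11400×10³ / 15.10 = 755000 N·m.
J_AB = π(0.206)⁴/32 = 1.77×10^-4 m⁴; J_BC = π(0.365)⁴/32 = 1.74×10^-3 m⁴; J_CD = π(0.439)⁴/32 = 3.65×10^-3 m⁴; J_DE = π(0.373)⁴/32 = 1.90×10^-3 m⁴.
θ = (T/G)·Σ L_i/J_i = (755000/77.9×10⁹)·(3.34/1.77×10^-4 + 5.77/1.74×10^-3 + 3.30/3.65×10^-3 + 3.65/1.90×10^-3) = 0.2426 rad.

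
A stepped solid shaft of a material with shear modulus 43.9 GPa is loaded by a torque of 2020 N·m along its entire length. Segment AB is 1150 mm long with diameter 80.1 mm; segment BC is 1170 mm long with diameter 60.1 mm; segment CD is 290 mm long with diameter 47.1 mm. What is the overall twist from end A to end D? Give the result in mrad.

82.7 mrad

J_AB = π(0.0801)⁴/32 = 4.04×10^-6 m⁴; J_BC = π(0.0601)⁴/32 = 1.28×10^-6 m⁴; J_CD = π(0.0471)⁴/32 = 4.83×10^-7 m⁴.
θ = (T/G)·Σ L_i/J_i = (2020/43.9×10⁹)·(1.15/4.04×10^-6 + 1.17/1.28×10^-6 + 0.290/4.83×10^-7) = 0.08274 rad.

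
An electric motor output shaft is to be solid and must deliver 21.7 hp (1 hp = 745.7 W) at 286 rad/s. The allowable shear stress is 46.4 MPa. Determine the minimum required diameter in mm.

18.4 mm

ω = 286 rad/s, so T = P/ω = 21.7×745.7 / 286.0 = 56.58 N·m.
For a solid shaft τ_max = 16T/(πd³), so d = (16T/(π τ_allow))^(1/3) = (16·56.58/(π·4.64×10^7))^(1/3) = 0.01838 m.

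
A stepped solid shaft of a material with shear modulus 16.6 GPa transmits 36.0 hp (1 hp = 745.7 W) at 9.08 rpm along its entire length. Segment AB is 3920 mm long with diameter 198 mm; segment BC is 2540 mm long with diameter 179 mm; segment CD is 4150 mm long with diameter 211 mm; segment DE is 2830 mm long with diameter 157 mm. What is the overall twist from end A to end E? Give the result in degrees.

11.7°

ω = 2π·9.08/60 = 0.9509 rad/s, so T = P/ω = 36.0×745.7 / 0.9509 = 28230 N·m.
J_AB = π(0.198)⁴/32 = 1.51×10^-4 m⁴; J_BC = π(0.179)⁴/32 = 1.01×10^-4 m⁴; J_CD = π(0.211)⁴/32 = 1.95×10^-4 m⁴; J_DE = π(0.157)⁴/32 = 5.96×10^-5 m⁴.
θ = (T/G)·Σ L_i/J_i = (28230/16.6×10⁹)·(3.92/1.51×10^-4 + 2.54/1.01×10^-4 + 4.15/1.95×10^-4 + 2.83/5.96×10^-5) = 0.2040 rad.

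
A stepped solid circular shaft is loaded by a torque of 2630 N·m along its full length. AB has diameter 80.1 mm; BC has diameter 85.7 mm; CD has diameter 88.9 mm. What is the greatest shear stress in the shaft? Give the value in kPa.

26100 kPa

Under the same torque, τ_max = 16T/(πd³) is largest where d is smallest — segment AB (d = 80.1 mm).
τ_max = 16·2630/(π·(0.0801)³) = 2.606×10^7 Pa.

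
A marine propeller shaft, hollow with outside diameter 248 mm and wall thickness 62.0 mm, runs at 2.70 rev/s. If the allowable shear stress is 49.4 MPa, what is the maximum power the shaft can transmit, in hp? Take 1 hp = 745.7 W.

3160 hp

J = π(d_o⁴ − d_i⁴)/32 = π(0.248⁴ − 0.124⁴)/32 = 3.482×10^-4 m⁴.
T_max = τ_allow·J/r = 4.94×10^7 × 3.482×10^-4 / 0.124 = 138700 N·m.
ω = 2π·2.70 = 16.96 rad/s, so P_max = T_max·ω = 2.353×10^6 W.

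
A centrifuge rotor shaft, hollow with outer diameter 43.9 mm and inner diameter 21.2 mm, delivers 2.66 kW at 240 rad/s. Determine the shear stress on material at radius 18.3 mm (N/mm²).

0.588 N/mm²

ω = 240 rad/s, so T = P/ω = 2.66×10³ / 240.0 = 11.08 N·m.
J = π(d_o⁴ − d_i⁴)/32 = π(0.0439⁴ − 0.0212⁴)/32 = 3.448×10^-7 m⁴.
Shear stress varies linearly with radius: τ = T·r/J = 11.08 × 0.0183 / 3.448×10^-7 = 5.882×10^5 Pa.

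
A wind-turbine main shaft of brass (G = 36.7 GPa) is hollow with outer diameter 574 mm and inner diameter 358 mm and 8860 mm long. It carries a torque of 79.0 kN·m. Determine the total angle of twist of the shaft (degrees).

0.121°

J = π(d_o⁴ − d_i⁴)/32 = π(0.574⁴ − 0.358⁴)/32 = 9.045×10^-3 m⁴.
θ = T·L/(G·J) = 79000 × 8.86 / (36.7×10⁹ × 9.045×10^-3) = 2.109×10^-3 rad.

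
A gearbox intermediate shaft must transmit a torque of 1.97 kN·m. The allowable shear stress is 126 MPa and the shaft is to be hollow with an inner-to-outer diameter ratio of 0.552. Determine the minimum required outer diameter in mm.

44.4 mm

For a hollow shaft with d_i/d_o = 0.552: τ_max = 16T/(π d_o³ (1−k⁴)), so d_o = [16T/(π τ_allow (1−k⁴))]^(1/3) = [16·1970/(π·1.26×10^8·0.9072)]^(1/3) = 0.04444 m.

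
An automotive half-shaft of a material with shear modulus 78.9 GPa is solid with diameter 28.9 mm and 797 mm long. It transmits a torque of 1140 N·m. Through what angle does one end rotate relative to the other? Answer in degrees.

J = πd⁴/32 = π(0.0289)⁴/32 = 6.848×10^-8 m⁴.
θ = T·L/(G·J) = 1140 × 0.797 / (78.9×10⁹ × 6.848×10^-8) = 0.1681 rad.

9.63°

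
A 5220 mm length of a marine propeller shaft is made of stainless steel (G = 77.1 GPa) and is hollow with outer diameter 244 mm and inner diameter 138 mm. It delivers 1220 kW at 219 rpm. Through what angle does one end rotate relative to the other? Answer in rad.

0.0115 rad

ω = 2π·219/60 = 22.93 rad/s, so T = P/ω = 1220×10³ / 22.93 = 53200 N·m.
J = π(d_o⁴ − d_i⁴)/32 = π(0.244⁴ − 0.138⁴)/32 = 3.124×10^-4 m⁴.
θ = T·L/(G·J) = 53200 × 5.22 / (77.1×10⁹ × 3.124×10^-4) = 0.01153 rad.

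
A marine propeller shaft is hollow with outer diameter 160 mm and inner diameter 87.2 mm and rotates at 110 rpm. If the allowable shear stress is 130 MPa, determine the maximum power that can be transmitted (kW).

J = π(d_o⁴ − d_i⁴)/32 = π(0.160⁴ − 0.0872⁴)/32 = 5.866×10^-5 m⁴.
T_max = τ_allow·J/r = 1.30×10^8 × 5.866×10^-5 / 0.0800 = 95330 N·m.
ω = 2π·110/60 = 11.52 rad/s, so P_max = T_max·ω = 1.098×10^6 W.

1100 kW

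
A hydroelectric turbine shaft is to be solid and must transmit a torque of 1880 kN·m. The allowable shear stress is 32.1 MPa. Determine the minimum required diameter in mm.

668 mm

For a solid shaft τ_max = 16T/(πd³), so d = (16T/(π τ_allow))^(1/3) = (16·1.880e6/(π·3.21×10^7))^(1/3) = 0.6682 m.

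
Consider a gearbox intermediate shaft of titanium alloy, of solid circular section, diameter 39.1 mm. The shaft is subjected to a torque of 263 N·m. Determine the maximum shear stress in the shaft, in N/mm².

22.4 N/mm²

J = πd⁴/32 = π(0.0391)⁴/32 = 2.295×10^-7 m⁴.
τ_max = T·r/J = 263.0 × 0.0196 / 2.295×10^-7 = 2.241×10^7 Pa.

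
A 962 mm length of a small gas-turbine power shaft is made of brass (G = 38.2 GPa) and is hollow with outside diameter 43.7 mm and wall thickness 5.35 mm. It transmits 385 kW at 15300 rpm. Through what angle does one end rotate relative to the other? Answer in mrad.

25.0 mrad

ω = 2π·15300/60 = 1602 rad/s, so T = P/ω = 385×10³ / 1602 = 240.3 N·m.
J = π(d_o⁴ − d_i⁴)/32 = π(0.0437⁴ − 0.0330⁴)/32 = 2.416×10^-7 m⁴.
θ = T·L/(G·J) = 240.3 × 0.962 / (38.2×10⁹ × 2.416×10^-7) = 0.02505 rad.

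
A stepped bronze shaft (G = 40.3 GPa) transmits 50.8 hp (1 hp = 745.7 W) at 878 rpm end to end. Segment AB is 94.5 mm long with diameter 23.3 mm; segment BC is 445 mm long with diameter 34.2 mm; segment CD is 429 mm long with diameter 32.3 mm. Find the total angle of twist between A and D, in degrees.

ω = 2π·878/60 = 91.94 rad/s, so T = P/ω = 50.8×745.7 / 91.94 = 412.0 N·m.
J_AB = π(0.0233)⁴/32 = 2.89×10^-8 m⁴; J_BC = π(0.0342)⁴/32 = 1.34×10^-7 m⁴; J_CD = π(0.0323)⁴/32 = 1.07×10^-7 m⁴.
θ = (T/G)·Σ L_i/J_i = (412.0/40.3×10⁹)·(0.0945/2.89×10^-8 + 0.445/1.34×10^-7 + 0.429/1.07×10^-7) = 0.1083 rad.

6.21°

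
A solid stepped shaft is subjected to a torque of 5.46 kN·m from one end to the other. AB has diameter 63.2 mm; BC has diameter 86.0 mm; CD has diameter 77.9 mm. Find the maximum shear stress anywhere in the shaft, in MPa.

Under the same torque, τ_max = 16T/(πd³) is largest where d is smallest — segment AB (d = 63.2 mm).
τ_max = 16·5460/(π·(0.0632)³) = 1.102×10^8 Pa.

110 MPa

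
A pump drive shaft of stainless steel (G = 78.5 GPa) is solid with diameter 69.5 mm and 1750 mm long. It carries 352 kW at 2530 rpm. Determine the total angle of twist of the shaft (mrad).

12.9 mrad

ω = 2π·2530/60 = 264.9 rad/s, so T = P/ω = 352×10³ / 264.9 = 1329 N·m.
J = πd⁴/32 = π(0.0695)⁴/32 = 2.291×10^-6 m⁴.
θ = T·L/(G·J) = 1329 × 1.75 / (78.5×10⁹ × 2.291×10^-6) = 0.01293 rad.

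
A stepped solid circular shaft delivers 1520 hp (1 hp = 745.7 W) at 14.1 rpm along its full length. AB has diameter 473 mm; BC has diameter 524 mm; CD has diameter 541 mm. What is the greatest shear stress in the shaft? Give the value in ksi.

ω = 2π·14.1/60 = 1.477 rad/s, so T = P/ω = 1520×745.7 / 1.477 = 767600 N·m.
Under the same torque, τ_max = 16T/(πd³) is largest where d is smallest — segment AB (d = 473 mm).
τ_max = 16·767600/(π·(0.473)³) = 3.694×10^7 Pa.

5.36 ksi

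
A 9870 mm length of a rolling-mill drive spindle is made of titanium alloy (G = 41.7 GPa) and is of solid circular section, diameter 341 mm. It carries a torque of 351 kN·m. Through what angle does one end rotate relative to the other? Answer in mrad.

J = πd⁴/32 = π(0.341)⁴/32 = 1.327×10^-3 m⁴.
θ = T·L/(G·J) = 351000 × 9.87 / (41.7×10⁹ × 1.327×10^-3) = 0.06259 rad.

62.6 mrad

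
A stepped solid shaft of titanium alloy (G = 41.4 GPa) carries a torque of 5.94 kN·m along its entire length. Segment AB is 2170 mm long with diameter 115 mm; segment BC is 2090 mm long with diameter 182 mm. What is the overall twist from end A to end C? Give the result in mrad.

J_AB = π(0.115)⁴/32 = 1.72×10^-5 m⁴; J_BC = π(0.182)⁴/32 = 1.08×10^-4 m⁴.
θ = (T/G)·Σ L_i/J_i = (5940/41.4×10⁹)·(2.17/1.72×10^-5 + 2.09/1.08×10^-4) = 0.02092 rad.

20.9 mrad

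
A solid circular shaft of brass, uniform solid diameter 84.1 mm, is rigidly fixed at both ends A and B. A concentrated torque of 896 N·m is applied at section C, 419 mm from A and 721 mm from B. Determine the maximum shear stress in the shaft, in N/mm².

With uniform GJ and both ends fixed, compatibility θ_AC = θ_CB gives T_A·a = T_B·b, together with T_A + T_B = T₀.
T_A = T₀·b/(a+b) = 896.0·721/1140 = 566.7 N·m; T_B = 329.3 N·m.
τ in each portion: τ_AC = 4.85×10^6 Pa, τ_CB = 2.82×10^6 Pa; maximum is in AC.
τ_max = T_AC·r/J = 566.7·0.0420/4.91×10^-6 = 4.852×10^6 Pa.

4.85 N/mm²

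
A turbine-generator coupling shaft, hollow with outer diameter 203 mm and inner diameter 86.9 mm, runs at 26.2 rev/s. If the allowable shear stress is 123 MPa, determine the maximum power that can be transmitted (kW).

32100 kW

J = π(d_o⁴ − d_i⁴)/32 = π(0.203⁴ − 0.0869⁴)/32 = 1.611×10^-4 m⁴.
T_max = τ_allow·J/r = 1.23×10^8 × 1.611×10^-4 / 0.102 = 195200 N·m.
ω = 2π·26.2 = 164.6 rad/s, so P_max = T_max·ω = 3.214×10^7 W.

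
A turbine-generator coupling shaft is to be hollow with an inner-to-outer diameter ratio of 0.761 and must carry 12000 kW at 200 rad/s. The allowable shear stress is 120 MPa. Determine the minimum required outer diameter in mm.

156 mm

ω = 200 rad/s, so T = P/ω = 12000×10³ / 200.0 = 60000 N·m.
For a hollow shaft with d_i/d_o = 0.761: τ_max = 16T/(π d_o³ (1−k⁴)), so d_o = [16T/(π τ_allow (1−k⁴))]^(1/3) = [16·60000/(π·1.20×10^8·0.6646)]^(1/3) = 0.1565 m.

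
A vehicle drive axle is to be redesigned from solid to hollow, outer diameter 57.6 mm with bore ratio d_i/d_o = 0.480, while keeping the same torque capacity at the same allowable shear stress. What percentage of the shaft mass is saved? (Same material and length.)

Equal τ_max and T ⇒ the solid shaft needs d_s³ = d_o³(1−k⁴), so d_s = 57.6·(1−0.480⁴)^(1/3) = 56.56 mm.
Area ratio A_h/A_s = d_o²(1−k²)/d_s² = (1−k²)/(1−k⁴)^(2/3) = 0.7981.
Mass saving = 1 − 0.7981 = 20.2 %.

20.2 %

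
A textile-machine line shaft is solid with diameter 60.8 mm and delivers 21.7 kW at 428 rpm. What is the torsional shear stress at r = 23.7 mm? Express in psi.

1240 psi

ω = 2π·428/60 = 44.82 rad/s, so T = P/ω = 21.7×10³ / 44.82 = 484.2 N·m.
J = πd⁴/32 = π(0.0608)⁴/32 = 1.342×10^-6 m⁴.
Shear stress varies linearly with radius: τ = T·r/J = 484.2 × 0.0237 / 1.342×10^-6 = 8.553×10^6 Pa.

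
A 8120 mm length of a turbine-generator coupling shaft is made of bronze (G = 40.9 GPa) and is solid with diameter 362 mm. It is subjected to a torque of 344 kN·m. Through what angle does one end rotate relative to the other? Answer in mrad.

40.5 mrad

J = πd⁴/32 = π(0.362)⁴/32 = 1.686×10^-3 m⁴.
θ = T·L/(G·J) = 344000 × 8.12 / (40.9×10⁹ × 1.686×10^-3) = 0.04051 rad.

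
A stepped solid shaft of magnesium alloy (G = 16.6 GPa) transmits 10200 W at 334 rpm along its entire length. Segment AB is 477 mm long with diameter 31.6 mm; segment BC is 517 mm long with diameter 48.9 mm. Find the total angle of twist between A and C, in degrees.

ω = 2π·334/60 = 34.98 rad/s, so T = P/ω = 10200 / 34.98 = 291.6 N·m.
J_AB = π(0.0316)⁴/32 = 9.79×10^-8 m⁴; J_BC = π(0.0489)⁴/32 = 5.61×10^-7 m⁴.
θ = (T/G)·Σ L_i/J_i = (291.6/16.6×10⁹)·(0.477/9.79×10^-8 + 0.517/5.61×10^-7) = 0.1018 rad.

5.83°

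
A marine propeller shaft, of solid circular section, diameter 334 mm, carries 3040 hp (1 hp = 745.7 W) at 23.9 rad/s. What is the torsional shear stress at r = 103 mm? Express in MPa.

8.00 MPa

ω = 23.9 rad/s, so T = P/ω = 3040×745.7 / 23.90 = 94850 N·m.
J = πd⁴/32 = π(0.334)⁴/32 = 1.222×10^-3 m⁴.
Shear stress varies linearly with radius: τ = T·r/J = 94850 × 0.103 / 1.222×10^-3 = 7.996×10^6 Pa.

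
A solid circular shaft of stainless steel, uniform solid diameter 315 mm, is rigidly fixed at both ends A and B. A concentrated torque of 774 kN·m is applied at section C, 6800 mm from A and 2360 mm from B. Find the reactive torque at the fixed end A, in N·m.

199000 N·m

With uniform GJ and both ends fixed, compatibility θ_AC = θ_CB gives T_A·a = T_B·b, together with T_A + T_B = T₀.
T_A = T₀·b/(a+b) = 774000·2360/9160 = 199400 N·m; T_B = 574600 N·m.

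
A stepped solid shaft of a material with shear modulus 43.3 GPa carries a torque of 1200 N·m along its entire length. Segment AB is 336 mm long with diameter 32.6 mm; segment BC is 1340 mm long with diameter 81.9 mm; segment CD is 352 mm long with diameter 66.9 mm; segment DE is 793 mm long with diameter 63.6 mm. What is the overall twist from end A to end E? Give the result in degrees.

6.36°

J_AB = π(0.0326)⁴/32 = 1.11×10^-7 m⁴; J_BC = π(0.0819)⁴/32 = 4.42×10^-6 m⁴; J_CD = π(0.0669)⁴/32 = 1.97×10^-6 m⁴; J_DE = π(0.0636)⁴/32 = 1.61×10^-6 m⁴.
θ = (T/G)·Σ L_i/J_i = (1200/43.3×10⁹)·(0.336/1.11×10^-7 + 1.34/4.42×10^-6 + 0.352/1.97×10^-6 + 0.793/1.61×10^-6) = 0.1110 rad.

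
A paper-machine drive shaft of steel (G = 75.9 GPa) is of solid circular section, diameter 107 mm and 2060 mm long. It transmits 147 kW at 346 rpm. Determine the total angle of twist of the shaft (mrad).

8.56 mrad

ω = 2π·346/60 = 36.23 rad/s, so T = P/ω = 147×10³ / 36.23 = 4057 N·m.
J = πd⁴/32 = π(0.107)⁴/32 = 1.287×10^-5 m⁴.
θ = T·L/(G·J) = 4057 × 2.06 / (75.9×10⁹ × 1.287×10^-5) = 8.557×10^-3 rad.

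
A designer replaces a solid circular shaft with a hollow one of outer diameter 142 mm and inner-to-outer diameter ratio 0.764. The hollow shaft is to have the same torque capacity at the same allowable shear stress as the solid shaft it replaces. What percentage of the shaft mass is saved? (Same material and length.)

45.0 %

Equal τ_max and T ⇒ the solid shaft needs d_s³ = d_o³(1−k⁴), so d_s = 142·(1−0.764⁴)^(1/3) = 123.6 mm.
Area ratio A_h/A_s = d_o²(1−k²)/d_s² = (1−k²)/(1−k⁴)^(2/3) = 0.5496.
Mass saving = 1 − 0.5496 = 45.0 %.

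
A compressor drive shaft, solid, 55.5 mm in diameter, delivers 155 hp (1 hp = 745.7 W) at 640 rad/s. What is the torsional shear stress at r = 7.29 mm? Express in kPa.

1410 kPa

ω = 640 rad/s, so T = P/ω = 155×745.7 / 640.0 = 180.6 N·m.
J = πd⁴/32 = π(0.0555)⁴/32 = 9.315×10^-7 m⁴.
Shear stress varies linearly with radius: τ = T·r/J = 180.6 × 0.00729 / 9.315×10^-7 = 1.413×10^6 Pa.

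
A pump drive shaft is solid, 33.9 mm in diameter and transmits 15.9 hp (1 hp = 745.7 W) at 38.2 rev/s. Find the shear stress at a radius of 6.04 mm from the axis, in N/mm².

2.30 N/mm²

ω = 2π·38.2 = 240.0 rad/s, so T = P/ω = 15.9×745.7 / 240.0 = 49.40 N·m.
J = πd⁴/32 = π(0.0339)⁴/32 = 1.297×10^-7 m⁴.
Shear stress varies linearly with radius: τ = T·r/J = 49.40 × 0.00604 / 1.297×10^-7 = 2.301×10^6 Pa.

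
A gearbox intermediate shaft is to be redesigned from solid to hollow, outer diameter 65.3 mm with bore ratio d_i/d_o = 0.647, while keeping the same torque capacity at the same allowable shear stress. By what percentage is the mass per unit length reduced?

Equal τ_max and T ⇒ the solid shaft needs d_s³ = d_o³(1−k⁴), so d_s = 65.3·(1−0.647⁴)^(1/3) = 61.24 mm.
Area ratio A_h/A_s = d_o²(1−k²)/d_s² = (1−k²)/(1−k⁴)^(2/3) = 0.6611.
Mass saving = 1 − 0.6611 = 33.9 %.

33.9 %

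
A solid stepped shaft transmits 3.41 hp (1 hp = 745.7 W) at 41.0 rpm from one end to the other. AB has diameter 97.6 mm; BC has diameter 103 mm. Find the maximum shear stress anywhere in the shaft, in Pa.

3.24e6 Pa

ω = 2π·41.0/60 = 4.294 rad/s, so T = P/ω = 3.41×745.7 / 4.294 = 592.3 N·m.
Under the same torque, τ_max = 16T/(πd³) is largest where d is smallest — segment AB (d = 97.6 mm).
τ_max = 16·592.3/(π·(0.0976)³) = 3.244×10^6 Pa.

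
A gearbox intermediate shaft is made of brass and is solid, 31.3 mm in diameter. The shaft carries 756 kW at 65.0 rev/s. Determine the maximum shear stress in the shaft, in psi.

ω = 2π·65.0 = 408.4 rad/s, so T = P/ω = 756×10³ / 408.4 = 1851 N·m.
J = πd⁴/32 = π(0.0313)⁴/32 = 9.423×10^-8 m⁴.
τ_max = T·r/J = 1851 × 0.0157 / 9.423×10^-8 = 3.074×10^8 Pa.

44600 psi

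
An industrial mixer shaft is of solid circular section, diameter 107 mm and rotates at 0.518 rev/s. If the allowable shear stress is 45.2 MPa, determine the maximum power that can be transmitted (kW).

J = πd⁴/32 = π(0.107)⁴/32 = 1.287×10^-5 m⁴.
T_max = τ_allow·J/r = 4.52×10^7 × 1.287×10^-5 / 0.0535 = 10870 N·m.
ω = 2π·0.518 = 3.255 rad/s, so P_max = T_max·ω = 3.539×10^4 W.

35.4 kW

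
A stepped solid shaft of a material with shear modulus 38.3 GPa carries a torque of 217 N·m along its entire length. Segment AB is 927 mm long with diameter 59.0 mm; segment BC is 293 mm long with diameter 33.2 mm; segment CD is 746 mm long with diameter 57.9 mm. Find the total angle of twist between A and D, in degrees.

J_AB = π(0.0590)⁴/32 = 1.19×10^-6 m⁴; J_BC = π(0.0332)⁴/32 = 1.19×10^-7 m⁴; J_CD = π(0.0579)⁴/32 = 1.10×10^-6 m⁴.
θ = (T/G)·Σ L_i/J_i = (217.0/38.3×10⁹)·(0.927/1.19×10^-6 + 0.293/1.19×10^-7 + 0.746/1.10×10^-6) = 0.02216 rad.

1.27°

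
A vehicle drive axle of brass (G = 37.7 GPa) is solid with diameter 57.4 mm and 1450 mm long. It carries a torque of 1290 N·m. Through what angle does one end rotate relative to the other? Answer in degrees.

2.67°

J = πd⁴/32 = π(0.0574)⁴/32 = 1.066×10^-6 m⁴.
θ = T·L/(G·J) = 1290 × 1.45 / (37.7×10⁹ × 1.066×10^-6) = 0.04656 rad.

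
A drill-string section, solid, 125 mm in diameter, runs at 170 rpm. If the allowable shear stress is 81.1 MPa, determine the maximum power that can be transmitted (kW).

554 kW

J = πd⁴/32 = π(0.125)⁴/32 = 2.397×10^-5 m⁴.
T_max = τ_allow·J/r = 8.11×10^7 × 2.397×10^-5 / 0.0625 = 31100 N·m.
ω = 2π·170/60 = 17.80 rad/s, so P_max = T_max·ω = 5.537×10^5 W.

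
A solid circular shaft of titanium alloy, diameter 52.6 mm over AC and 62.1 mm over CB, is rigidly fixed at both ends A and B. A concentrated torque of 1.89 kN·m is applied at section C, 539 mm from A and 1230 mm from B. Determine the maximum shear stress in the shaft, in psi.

Compatibility: T_A·a/J_AC = T_B·b/J_CB with T_A + T_B = T₀.
J_AC = 7.52×10^-7 m⁴, J_CB = 1.46×10^-6 m⁴, so T_A = T₀·(J_AC/a)/((J_AC/a)+(J_CB/b)) = 1021 N·m, T_B = 869.1 N·m.
τ in each portion: τ_AC = 3.57×10^7 Pa, τ_CB = 1.85×10^7 Pa; maximum is in AC.
τ_max = T_AC·r/J = 1021·0.0263/7.52×10^-7 = 3.573×10^7 Pa.

5180 psi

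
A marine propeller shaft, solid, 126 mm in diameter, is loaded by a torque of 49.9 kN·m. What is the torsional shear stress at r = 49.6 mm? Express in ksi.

14.5 ksi

J = πd⁴/32 = π(0.126)⁴/32 = 2.474×10^-5 m⁴.
Shear stress varies linearly with radius: τ = T·r/J = 49900 × 0.0496 / 2.474×10^-5 = 1.000×10^8 Pa.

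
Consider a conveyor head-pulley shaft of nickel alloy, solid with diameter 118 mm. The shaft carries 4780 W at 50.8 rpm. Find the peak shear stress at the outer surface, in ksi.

ω = 2π·50.8/60 = 5.320 rad/s, so T = P/ω = 4780 / 5.320 = 898.5 N·m.
J = πd⁴/32 = π(0.118)⁴/32 = 1.903×10^-5 m⁴.
τ_max = T·r/J = 898.5 × 0.0590 / 1.903×10^-5 = 2.785×10^6 Pa.

0.404 ksi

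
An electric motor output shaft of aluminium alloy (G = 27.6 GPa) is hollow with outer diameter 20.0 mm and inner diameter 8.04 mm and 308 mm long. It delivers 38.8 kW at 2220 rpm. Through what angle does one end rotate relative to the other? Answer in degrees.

6.98°

ω = 2π·2220/60 = 232.5 rad/s, so T = P/ω = 38.8×10³ / 232.5 = 166.9 N·m.
J = π(d_o⁴ − d_i⁴)/32 = π(0.0200⁴ − 0.00804⁴)/32 = 1.530×10^-8 m⁴.
θ = T·L/(G·J) = 166.9 × 0.308 / (27.6×10⁹ × 1.530×10^-8) = 0.1217 rad.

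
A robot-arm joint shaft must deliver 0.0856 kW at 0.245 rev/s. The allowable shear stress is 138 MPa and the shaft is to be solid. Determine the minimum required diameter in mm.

12.7 mm

ω = 2π·0.245 = 1.539 rad/s, so T = P/ω = 0.0856×10³ / 1.539 = 55.61 N·m.
For a solid shaft τ_max = 16T/(πd³), so d = (16T/(π τ_allow))^(1/3) = (16·55.61/(π·1.38×10^8))^(1/3) = 0.01271 m.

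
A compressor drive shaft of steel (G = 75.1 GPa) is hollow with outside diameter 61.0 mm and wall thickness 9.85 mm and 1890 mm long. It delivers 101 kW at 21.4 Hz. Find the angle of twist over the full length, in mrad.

ω = 2π·21.4 = 134.5 rad/s, so T = P/ω = 101×10³ / 134.5 = 751.2 N·m.
J = π(d_o⁴ − d_i⁴)/32 = π(0.0610⁴ − 0.0413⁴)/32 = 1.074×10^-6 m⁴.
θ = T·L/(G·J) = 751.2 × 1.89 / (75.1×10⁹ × 1.074×10^-6) = 0.01761 rad.

17.6 mrad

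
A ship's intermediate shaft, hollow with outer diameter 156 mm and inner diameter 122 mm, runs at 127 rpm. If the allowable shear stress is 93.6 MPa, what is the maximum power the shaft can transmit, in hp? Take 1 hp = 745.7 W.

779 hp

J = π(d_o⁴ − d_i⁴)/32 = π(0.156⁴ − 0.122⁴)/32 = 3.639×10^-5 m⁴.
T_max = τ_allow·J/r = 9.36×10^7 × 3.639×10^-5 / 0.0780 = 43670 N·m.
ω = 2π·127/60 = 13.30 rad/s, so P_max = T_max·ω = 5.808×10^5 W.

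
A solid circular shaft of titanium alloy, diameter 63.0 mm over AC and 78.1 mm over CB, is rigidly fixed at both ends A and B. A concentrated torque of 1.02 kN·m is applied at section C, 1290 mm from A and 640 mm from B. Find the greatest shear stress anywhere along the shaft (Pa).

9.01e6 Pa

Compatibility: T_A·a/J_AC = T_B·b/J_CB with T_A + T_B = T₀.
J_AC = 1.55×10^-6 m⁴, J_CB = 3.65×10^-6 m⁴, so T_A = T₀·(J_AC/a)/((J_AC/a)+(J_CB/b)) = 177.1 N·m, T_B = 842.9 N·m.
τ in each portion: τ_AC = 3.61×10^6 Pa, τ_CB = 9.01×10^6 Pa; maximum is in CB.
τ_max = T_CB·r/J = 842.9·0.0390/3.65×10^-6 = 9.012×10^6 Pa.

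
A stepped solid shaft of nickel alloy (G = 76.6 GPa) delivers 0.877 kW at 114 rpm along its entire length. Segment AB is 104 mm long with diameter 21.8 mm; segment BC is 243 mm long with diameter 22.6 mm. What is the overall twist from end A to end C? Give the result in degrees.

ω = 2π·114/60 = 11.94 rad/s, so T = P/ω = 0.877×10³ / 11.94 = 73.46 N·m.
J_AB = π(0.0218)⁴/32 = 2.22×10^-8 m⁴; J_BC = π(0.0226)⁴/32 = 2.56×10^-8 m⁴.
θ = (T/G)·Σ L_i/J_i = (73.46/76.6×10⁹)·(0.104/2.22×10^-8 + 0.243/2.56×10^-8) = 0.01360 rad.

0.779°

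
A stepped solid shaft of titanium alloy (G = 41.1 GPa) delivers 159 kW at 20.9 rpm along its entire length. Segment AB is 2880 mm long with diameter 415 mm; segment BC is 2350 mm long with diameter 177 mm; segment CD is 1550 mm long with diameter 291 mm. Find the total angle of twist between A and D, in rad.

ω = 2π·20.9/60 = 2.189 rad/s, so T = P/ω = 159×10³ / 2.189 = 72650 N·m.
J_AB = π(0.415)⁴/32 = 2.91×10^-3 m⁴; J_BC = π(0.177)⁴/32 = 9.64×10^-5 m⁴; J_CD = π(0.291)⁴/32 = 7.04×10^-4 m⁴.
θ = (T/G)·Σ L_i/J_i = (72650/41.1×10⁹)·(2.88/2.91×10^-3 + 2.35/9.64×10^-5 + 1.55/7.04×10^-4) = 0.04875 rad.

0.0487 rad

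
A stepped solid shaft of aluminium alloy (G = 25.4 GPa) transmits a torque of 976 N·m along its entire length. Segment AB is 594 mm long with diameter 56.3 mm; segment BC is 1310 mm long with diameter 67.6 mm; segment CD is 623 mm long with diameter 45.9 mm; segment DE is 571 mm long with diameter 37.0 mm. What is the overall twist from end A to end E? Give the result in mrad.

J_AB = π(0.0563)⁴/32 = 9.86×10^-7 m⁴; J_BC = π(0.0676)⁴/32 = 2.05×10^-6 m⁴; J_CD = π(0.0459)⁴/32 = 4.36×10^-7 m⁴; J_DE = π(0.0370)⁴/32 = 1.84×10^-7 m⁴.
θ = (T/G)·Σ L_i/J_i = (976.0/25.4×10⁹)·(0.594/9.86×10^-7 + 1.31/2.05×10^-6 + 0.623/4.36×10^-7 + 0.571/1.84×10^-7) = 0.2219 rad.

222 mrad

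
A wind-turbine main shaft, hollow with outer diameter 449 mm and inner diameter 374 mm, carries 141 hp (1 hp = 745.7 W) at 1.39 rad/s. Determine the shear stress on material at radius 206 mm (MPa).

7.53 MPa

ω = 1.39 rad/s, so T = P/ω = 141×745.7 / 1.390 = 75640 N·m.
J = π(d_o⁴ − d_i⁴)/32 = π(0.449⁴ − 0.374⁴)/32 = 2.069×10^-3 m⁴.
Shear stress varies linearly with radius: τ = T·r/J = 75640 × 0.206 / 2.069×10^-3 = 7.530×10^6 Pa.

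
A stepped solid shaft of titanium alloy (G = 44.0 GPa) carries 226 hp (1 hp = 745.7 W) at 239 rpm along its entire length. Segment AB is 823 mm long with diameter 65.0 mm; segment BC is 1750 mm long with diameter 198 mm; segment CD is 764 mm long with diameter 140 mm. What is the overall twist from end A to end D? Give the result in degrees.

4.40°

ω = 2π·239/60 = 25.03 rad/s, so T = P/ω = 226×745.7 / 25.03 = 6734 N·m.
J_AB = π(0.0650)⁴/32 = 1.75×10^-6 m⁴; J_BC = π(0.198)⁴/32 = 1.51×10^-4 m⁴; J_CD = π(0.140)⁴/32 = 3.77×10^-5 m⁴.
θ = (T/G)·Σ L_i/J_i = (6734/44.0×10⁹)·(0.823/1.75×10^-6 + 1.75/1.51×10^-4 + 0.764/3.77×10^-5) = 0.07674 rad.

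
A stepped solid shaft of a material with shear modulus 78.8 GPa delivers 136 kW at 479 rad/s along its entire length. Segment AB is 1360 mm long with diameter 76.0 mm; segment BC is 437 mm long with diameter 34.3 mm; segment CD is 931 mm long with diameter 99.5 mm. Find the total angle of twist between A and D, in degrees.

ω = 479 rad/s, so T = P/ω = 136×10³ / 479.0 = 283.9 N·m.
J_AB = π(0.0760)⁴/32 = 3.28×10^-6 m⁴; J_BC = π(0.0343)⁴/32 = 1.36×10^-7 m⁴; J_CD = π(0.0995)⁴/32 = 9.62×10^-6 m⁴.
θ = (T/G)·Σ L_i/J_i = (283.9/78.8×10⁹)·(1.36/3.28×10^-6 + 0.437/1.36×10^-7 + 0.931/9.62×10^-6) = 0.01343 rad.

0.770°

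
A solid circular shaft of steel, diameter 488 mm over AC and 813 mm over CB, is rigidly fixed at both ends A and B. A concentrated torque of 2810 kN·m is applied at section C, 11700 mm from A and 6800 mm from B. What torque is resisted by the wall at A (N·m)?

197000 N·m

Compatibility: T_A·a/J_AC = T_B·b/J_CB with T_A + T_B = T₀.
J_AC = 5.57×10^-3 m⁴, J_CB = 0.0429 m⁴, so T_A = T₀·(J_AC/a)/((J_AC/a)+(J_CB/b)) = 197100 N·m, T_B = 2.613e6 N·m.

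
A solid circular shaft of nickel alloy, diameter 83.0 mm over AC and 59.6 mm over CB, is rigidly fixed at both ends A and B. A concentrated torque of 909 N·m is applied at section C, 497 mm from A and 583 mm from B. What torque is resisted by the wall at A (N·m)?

Compatibility: T_A·a/J_AC = T_B·b/J_CB with T_A + T_B = T₀.
J_AC = 4.66×10^-6 m⁴, J_CB = 1.24×10^-6 m⁴, so T_A = T₀·(J_AC/a)/((J_AC/a)+(J_CB/b)) = 741.0 N·m, T_B = 168.0 N·m.

741 N·m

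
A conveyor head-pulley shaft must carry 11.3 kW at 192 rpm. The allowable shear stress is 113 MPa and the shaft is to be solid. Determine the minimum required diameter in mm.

ω = 2π·192/60 = 20.11 rad/s, so T = P/ω = 11.3×10³ / 20.11 = 562.0 N·m.
For a solid shaft τ_max = 16T/(πd³), so d = (16T/(π τ_allow))^(1/3) = (16·562.0/(π·1.13×10^8))^(1/3) = 0.02937 m.

29.4 mm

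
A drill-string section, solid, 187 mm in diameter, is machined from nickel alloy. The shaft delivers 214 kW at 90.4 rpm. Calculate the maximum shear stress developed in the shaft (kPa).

17600 kPa

ω = 2π·90.4/60 = 9.467 rad/s, so T = P/ω = 214×10³ / 9.467 = 22610 N·m.
J = πd⁴/32 = π(0.187)⁴/32 = 1.201×10^-4 m⁴.
τ_max = T·r/J = 22610 × 0.0935 / 1.201×10^-4 = 1.761×10^7 Pa.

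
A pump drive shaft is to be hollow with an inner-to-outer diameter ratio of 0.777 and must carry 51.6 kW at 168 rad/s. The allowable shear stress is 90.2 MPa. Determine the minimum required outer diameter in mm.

ω = 168 rad/s, so T = P/ω = 51.6×10³ / 168.0 = 307.1 N·m.
For a hollow shaft with d_i/d_o = 0.777: τ_max = 16T/(π d_o³ (1−k⁴)), so d_o = [16T/(π τ_allow (1−k⁴))]^(1/3) = [16·307.1/(π·9.02×10^7·0.6355)]^(1/3) = 0.03011 m.

30.1 mm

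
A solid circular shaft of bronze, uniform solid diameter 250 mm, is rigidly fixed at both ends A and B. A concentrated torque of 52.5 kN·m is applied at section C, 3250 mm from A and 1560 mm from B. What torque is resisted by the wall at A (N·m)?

With uniform GJ and both ends fixed, compatibility θ_AC = θ_CB gives T_A·a = T_B·b, together with T_A + T_B = T₀.
T_A = T₀·b/(a+b) = 52500·1560/4810 = 17030 N·m; T_B = 35470 N·m.

17000 N·m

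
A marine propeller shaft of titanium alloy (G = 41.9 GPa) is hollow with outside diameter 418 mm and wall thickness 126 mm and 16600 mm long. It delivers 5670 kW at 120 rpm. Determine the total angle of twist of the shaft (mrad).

61.2 mrad

ω = 2π·120/60 = 12.57 rad/s, so T = P/ω = 5670×10³ / 12.57 = 451200 N·m.
J = π(d_o⁴ − d_i⁴)/32 = π(0.418⁴ − 0.166⁴)/32 = 2.923×10^-3 m⁴.
θ = T·L/(G·J) = 451200 × 16.6 / (41.9×10⁹ × 2.923×10^-3) = 0.06116 rad.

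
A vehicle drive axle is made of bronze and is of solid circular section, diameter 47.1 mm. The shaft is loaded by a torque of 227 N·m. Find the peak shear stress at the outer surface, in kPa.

11100 kPa

J = πd⁴/32 = π(0.0471)⁴/32 = 4.832×10^-7 m⁴.
τ_max = T·r/J = 227.0 × 0.0236 / 4.832×10^-7 = 1.106×10^7 Pa.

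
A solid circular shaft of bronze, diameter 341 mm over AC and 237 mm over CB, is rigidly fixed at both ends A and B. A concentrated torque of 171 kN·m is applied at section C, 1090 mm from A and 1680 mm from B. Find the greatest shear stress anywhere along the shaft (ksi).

Compatibility: T_A·a/J_AC = T_B·b/J_CB with T_A + T_B = T₀.
J_AC = 1.33×10^-3 m⁴, J_CB = 3.10×10^-4 m⁴, so T_A = T₀·(J_AC/a)/((J_AC/a)+(J_CB/b)) = 148500 N·m, T_B = 22480 N·m.
τ in each portion: τ_AC = 1.91×10^7 Pa, τ_CB = 8.60×10^6 Pa; maximum is in AC.
τ_max = T_AC·r/J = 148500·0.171/1.33×10^-3 = 1.908×10^7 Pa.

2.77 ksi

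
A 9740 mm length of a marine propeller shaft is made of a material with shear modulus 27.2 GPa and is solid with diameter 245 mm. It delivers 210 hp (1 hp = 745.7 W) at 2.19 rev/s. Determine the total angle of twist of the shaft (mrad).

11.5 mrad

ω = 2π·2.19 = 13.76 rad/s, so T = P/ω = 210×745.7 / 13.76 = 11380 N·m.
J = πd⁴/32 = π(0.245)⁴/32 = 3.537×10^-4 m⁴.
θ = T·L/(G·J) = 11380 × 9.74 / (27.2×10⁹ × 3.537×10^-4) = 0.01152 rad.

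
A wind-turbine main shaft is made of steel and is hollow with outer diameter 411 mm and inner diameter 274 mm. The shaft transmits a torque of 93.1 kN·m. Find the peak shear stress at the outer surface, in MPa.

8.51 MPa

J = π(d_o⁴ − d_i⁴)/32 = π(0.411⁴ − 0.274⁴)/32 = 2.248×10^-3 m⁴.
τ_max = T·r/J = 93100 × 0.205 / 2.248×10^-3 = 8.511×10^6 Pa.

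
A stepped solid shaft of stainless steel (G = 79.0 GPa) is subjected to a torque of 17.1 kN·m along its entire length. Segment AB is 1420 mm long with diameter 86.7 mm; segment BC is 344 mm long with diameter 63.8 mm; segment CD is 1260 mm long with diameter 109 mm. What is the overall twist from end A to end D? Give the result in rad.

0.121 rad

J_AB = π(0.0867)⁴/32 = 5.55×10^-6 m⁴; J_BC = π(0.0638)⁴/32 = 1.63×10^-6 m⁴; J_CD = π(0.109)⁴/32 = 1.39×10^-5 m⁴.
θ = (T/G)·Σ L_i/J_i = (17100/79.0×10⁹)·(1.42/5.55×10^-6 + 0.344/1.63×10^-6 + 1.26/1.39×10^-5) = 0.1209 rad.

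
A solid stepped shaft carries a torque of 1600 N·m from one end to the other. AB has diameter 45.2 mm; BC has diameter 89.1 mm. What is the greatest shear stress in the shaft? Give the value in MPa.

Under the same torque, τ_max = 16T/(πd³) is largest where d is smallest — segment AB (d = 45.2 mm).
τ_max = 16·1600/(π·(0.0452)³) = 8.824×10^7 Pa.

88.2 MPa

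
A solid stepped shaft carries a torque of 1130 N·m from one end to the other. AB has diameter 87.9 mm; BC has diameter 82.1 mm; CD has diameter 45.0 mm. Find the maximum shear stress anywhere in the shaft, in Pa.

Under the same torque, τ_max = 16T/(πd³) is largest where d is smallest — segment CD (d = 45.0 mm).
τ_max = 16·1130/(π·(0.0450)³) = 6.316×10^7 Pa.

6.32e7 Pa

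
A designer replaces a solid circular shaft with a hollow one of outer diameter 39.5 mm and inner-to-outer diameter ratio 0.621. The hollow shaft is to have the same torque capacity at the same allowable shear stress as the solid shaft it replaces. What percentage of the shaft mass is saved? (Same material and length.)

Equal τ_max and T ⇒ the solid shaft needs d_s³ = d_o³(1−k⁴), so d_s = 39.5·(1−0.621⁴)^(1/3) = 37.44 mm.
Area ratio A_h/A_s = d_o²(1−k²)/d_s² = (1−k²)/(1−k⁴)^(2/3) = 0.6840.
Mass saving = 1 − 0.6840 = 31.6 %.

31.6 %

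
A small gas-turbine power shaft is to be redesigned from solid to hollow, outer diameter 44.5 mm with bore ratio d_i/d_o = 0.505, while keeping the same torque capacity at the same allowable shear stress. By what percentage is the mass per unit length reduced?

22.1 %

Equal τ_max and T ⇒ the solid shaft needs d_s³ = d_o³(1−k⁴), so d_s = 44.5·(1−0.505⁴)^(1/3) = 43.51 mm.
Area ratio A_h/A_s = d_o²(1−k²)/d_s² = (1−k²)/(1−k⁴)^(2/3) = 0.7791.
Mass saving = 1 − 0.7791 = 22.1 %.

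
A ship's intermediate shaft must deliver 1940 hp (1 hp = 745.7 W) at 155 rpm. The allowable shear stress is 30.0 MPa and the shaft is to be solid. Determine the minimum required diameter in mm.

247 mm

ω = 2π·155/60 = 16.23 rad/s, so T = P/ω = 1940×745.7 / 16.23 = 89130 N·m.
For a solid shaft τ_max = 16T/(πd³), so d = (16T/(π τ_allow))^(1/3) = (16·89130/(π·3.00×10^7))^(1/3) = 0.2473 m.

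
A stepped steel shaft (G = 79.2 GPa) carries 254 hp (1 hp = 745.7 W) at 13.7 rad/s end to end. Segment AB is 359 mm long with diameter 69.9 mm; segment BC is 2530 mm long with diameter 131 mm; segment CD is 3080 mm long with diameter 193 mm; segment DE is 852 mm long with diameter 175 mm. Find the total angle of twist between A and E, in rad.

0.0476 rad

ω = 13.7 rad/s, so T = P/ω = 254×745.7 / 13.70 = 13830 N·m.
J_AB = π(0.0699)⁴/32 = 2.34×10^-6 m⁴; J_BC = π(0.131)⁴/32 = 2.89×10^-5 m⁴; J_CD = π(0.193)⁴/32 = 1.36×10^-4 m⁴; J_DE = π(0.175)⁴/32 = 9.21×10^-5 m⁴.
θ = (T/G)·Σ L_i/J_i = (13830/79.2×10⁹)·(0.359/2.34×10^-6 + 2.53/2.89×10^-5 + 3.08/1.36×10^-4 + 0.852/9.21×10^-5) = 0.04758 rad.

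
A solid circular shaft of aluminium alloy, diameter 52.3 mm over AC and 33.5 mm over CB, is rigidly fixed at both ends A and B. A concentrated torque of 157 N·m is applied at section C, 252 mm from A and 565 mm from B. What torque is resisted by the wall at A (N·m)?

Compatibility: T_A·a/J_AC = T_B·b/J_CB with T_A + T_B = T₀.
J_AC = 7.35×10^-7 m⁴, J_CB = 1.24×10^-7 m⁴, so T_A = T₀·(J_AC/a)/((J_AC/a)+(J_CB/b)) = 146.0 N·m, T_B = 10.96 N·m.

146 N·m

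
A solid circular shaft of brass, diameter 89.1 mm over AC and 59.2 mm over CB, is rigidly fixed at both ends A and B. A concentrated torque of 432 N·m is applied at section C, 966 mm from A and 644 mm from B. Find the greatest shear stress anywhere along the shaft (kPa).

2410 kPa

Compatibility: T_A·a/J_AC = T_B·b/J_CB with T_A + T_B = T₀.
J_AC = 6.19×10^-6 m⁴, J_CB = 1.21×10^-6 m⁴, so T_A = T₀·(J_AC/a)/((J_AC/a)+(J_CB/b)) = 334.3 N·m, T_B = 97.72 N·m.
τ in each portion: τ_AC = 2.41×10^6 Pa, τ_CB = 2.40×10^6 Pa; maximum is in AC.
τ_max = T_AC·r/J = 334.3·0.0445/6.19×10^-6 = 2.407×10^6 Pa.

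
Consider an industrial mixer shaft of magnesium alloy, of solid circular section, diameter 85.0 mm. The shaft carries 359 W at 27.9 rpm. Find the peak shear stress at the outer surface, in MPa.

ω = 2π·27.9/60 = 2.922 rad/s, so T = P/ω = 359 / 2.922 = 122.9 N·m.
J = πd⁴/32 = π(0.0850)⁴/32 = 5.125×10^-6 m⁴.
τ_max = T·r/J = 122.9 × 0.0425 / 5.125×10^-6 = 1.019×10^6 Pa.

1.02 MPa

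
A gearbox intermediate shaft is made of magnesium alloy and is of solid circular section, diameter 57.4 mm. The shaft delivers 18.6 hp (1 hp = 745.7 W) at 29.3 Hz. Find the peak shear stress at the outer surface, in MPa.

ω = 2π·29.3 = 184.1 rad/s, so T = P/ω = 18.6×745.7 / 184.1 = 75.34 N·m.
J = πd⁴/32 = π(0.0574)⁴/32 = 1.066×10^-6 m⁴.
τ_max = T·r/J = 75.34 × 0.0287 / 1.066×10^-6 = 2.029×10^6 Pa.

2.03 MPa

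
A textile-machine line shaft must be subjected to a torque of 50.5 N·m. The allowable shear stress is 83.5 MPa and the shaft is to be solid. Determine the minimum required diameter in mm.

14.5 mm

For a solid shaft τ_max = 16T/(πd³), so d = (16T/(π τ_allow))^(1/3) = (16·50.50/(π·8.35×10^7))^(1/3) = 0.01455 m.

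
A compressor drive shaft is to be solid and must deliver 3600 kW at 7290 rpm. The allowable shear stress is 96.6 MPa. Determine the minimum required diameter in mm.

62.9 mm

ω = 2π·7290/60 = 763.4 rad/s, so T = P/ω = 3600×10³ / 763.4 = 4716 N·m.
For a solid shaft τ_max = 16T/(πd³), so d = (16T/(π τ_allow))^(1/3) = (16·4716/(π·9.66×10^7))^(1/3) = 0.06288 m.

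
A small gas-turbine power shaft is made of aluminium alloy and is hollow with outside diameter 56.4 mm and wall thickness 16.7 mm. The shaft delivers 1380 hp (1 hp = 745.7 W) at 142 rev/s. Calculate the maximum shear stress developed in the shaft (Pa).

3.37e7 Pa

ω = 2π·142 = 892.2 rad/s, so T = P/ω = 1380×745.7 / 892.2 = 1153 N·m.
J = π(d_o⁴ − d_i⁴)/32 = π(0.0564⁴ − 0.0230⁴)/32 = 9.659×10^-7 m⁴.
τ_max = T·r/J = 1153 × 0.0282 / 9.659×10^-7 = 3.367×10^7 Pa.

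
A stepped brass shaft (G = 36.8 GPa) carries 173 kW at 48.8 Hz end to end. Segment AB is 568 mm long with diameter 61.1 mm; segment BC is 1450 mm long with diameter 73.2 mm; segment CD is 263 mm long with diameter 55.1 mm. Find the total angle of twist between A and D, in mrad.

ω = 2π·48.8 = 306.6 rad/s, so T = P/ω = 173×10³ / 306.6 = 564.2 N·m.
J_AB = π(0.0611)⁴/32 = 1.37×10^-6 m⁴; J_BC = π(0.0732)⁴/32 = 2.82×10^-6 m⁴; J_CD = π(0.0551)⁴/32 = 9.05×10^-7 m⁴.
θ = (T/G)·Σ L_i/J_i = (564.2/36.8×10⁹)·(0.568/1.37×10^-6 + 1.45/2.82×10^-6 + 0.263/9.05×10^-7) = 0.01871 rad.

18.7 mrad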